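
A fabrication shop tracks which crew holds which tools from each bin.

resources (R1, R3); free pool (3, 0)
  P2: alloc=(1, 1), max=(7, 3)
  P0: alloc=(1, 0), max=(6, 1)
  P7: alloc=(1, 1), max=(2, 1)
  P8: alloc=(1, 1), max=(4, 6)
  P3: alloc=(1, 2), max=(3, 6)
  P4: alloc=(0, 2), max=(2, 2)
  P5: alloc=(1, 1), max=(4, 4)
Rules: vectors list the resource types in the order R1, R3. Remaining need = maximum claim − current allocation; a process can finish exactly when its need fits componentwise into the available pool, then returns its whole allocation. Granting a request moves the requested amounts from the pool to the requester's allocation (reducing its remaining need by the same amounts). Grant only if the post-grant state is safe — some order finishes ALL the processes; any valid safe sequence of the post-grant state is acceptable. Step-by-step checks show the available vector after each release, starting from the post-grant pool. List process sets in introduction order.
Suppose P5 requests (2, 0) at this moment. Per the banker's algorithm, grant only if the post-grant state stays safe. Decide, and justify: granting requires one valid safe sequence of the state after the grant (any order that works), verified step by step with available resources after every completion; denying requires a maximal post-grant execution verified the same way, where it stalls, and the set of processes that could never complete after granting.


GRANT. The post-grant state is safe; one safe sequence: P7, P4, P5, P3, P2, P0, P8.
Key observation: with (1, 0) left after the transfer, P7 can run at once — the state stays safe.
Verifying the post-grant state step by step:
  pool = (1, 0)
  P7 needs (1, 0) <= (1, 0) -> finishes; pool += (1, 1) = (2, 1)
  P4 needs (2, 0) <= (2, 1) -> finishes; pool += (0, 2) = (2, 3)
  P5 needs (1, 3) <= (2, 3) -> finishes; pool += (3, 1) = (5, 4)
  P3 needs (2, 4) <= (5, 4) -> finishes; pool += (1, 2) = (6, 6)
  P2 needs (6, 2) <= (6, 6) -> finishes; pool += (1, 1) = (7, 7)
  P0 needs (5, 1) <= (7, 7) -> finishes; pool += (1, 0) = (8, 7)
  P8 needs (3, 5) <= (8, 7) -> finishes; pool += (1, 1) = (9, 8)


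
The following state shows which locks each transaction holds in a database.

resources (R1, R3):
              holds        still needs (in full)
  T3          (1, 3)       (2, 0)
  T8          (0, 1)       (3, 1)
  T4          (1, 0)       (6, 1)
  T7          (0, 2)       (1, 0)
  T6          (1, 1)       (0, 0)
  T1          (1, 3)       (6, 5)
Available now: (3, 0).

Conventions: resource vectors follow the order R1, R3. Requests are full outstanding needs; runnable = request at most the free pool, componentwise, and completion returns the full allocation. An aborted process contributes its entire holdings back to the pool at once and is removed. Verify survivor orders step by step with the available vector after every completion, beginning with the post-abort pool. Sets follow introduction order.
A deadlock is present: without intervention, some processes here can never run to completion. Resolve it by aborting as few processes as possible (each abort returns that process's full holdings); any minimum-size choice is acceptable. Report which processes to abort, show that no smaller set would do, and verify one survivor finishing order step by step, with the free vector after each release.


Minimum abort set: T4.
Key observation: before aborting T4, T1 was permanently blocked — no order could ever run it; afterwards it completes at step 5.
Why nothing smaller works: aborting no one leaves the state deadlocked as given.
The survivors complete as T6, T8, T7, T3, T1. Step-by-step check (starting from the post-abort pool):
  pool = (4, 0)
  T6: need (0, 0) fits (4, 0); releases (1, 1), pool now (5, 1)
  T8: need (3, 1) fits (5, 1); releases (0, 1), pool now (5, 2)
  T7: need (1, 0) fits (5, 2); releases (0, 2), pool now (5, 4)
  T3: need (2, 0) fits (5, 4); releases (1, 3), pool now (6, 7)
  T1: need (6, 5) fits (6, 7); releases (1, 3), pool now (7, 10)


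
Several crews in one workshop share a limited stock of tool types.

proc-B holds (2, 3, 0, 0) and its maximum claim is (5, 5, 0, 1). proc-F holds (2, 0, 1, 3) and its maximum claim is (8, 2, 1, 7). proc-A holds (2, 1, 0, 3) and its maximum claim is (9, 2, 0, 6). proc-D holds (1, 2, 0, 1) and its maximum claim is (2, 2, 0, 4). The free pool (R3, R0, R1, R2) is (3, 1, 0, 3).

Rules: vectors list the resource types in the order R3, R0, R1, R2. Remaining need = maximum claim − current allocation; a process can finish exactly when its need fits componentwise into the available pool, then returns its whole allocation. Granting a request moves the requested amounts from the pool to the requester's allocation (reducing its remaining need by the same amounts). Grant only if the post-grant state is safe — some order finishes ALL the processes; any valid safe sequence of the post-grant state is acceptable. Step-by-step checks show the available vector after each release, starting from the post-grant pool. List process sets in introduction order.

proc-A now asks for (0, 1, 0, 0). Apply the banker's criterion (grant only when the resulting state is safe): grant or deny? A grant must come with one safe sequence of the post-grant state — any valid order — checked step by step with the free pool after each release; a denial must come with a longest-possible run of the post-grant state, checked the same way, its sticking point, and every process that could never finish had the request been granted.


GRANT: granting preserves safety; a valid post-grant sequence is proc-D, proc-B, proc-F, proc-A.
Key observation: with (3, 0, 0, 3) left after the transfer, proc-D can run at once — the state stays safe.
Verifying the post-grant state step by step:
  pool = (3, 0, 0, 3)
  proc-D: need (1, 0, 0, 3) fits (3, 0, 0, 3); releases (1, 2, 0, 1), pool now (4, 2, 0, 4)
  proc-B: need (3, 2, 0, 1) fits (4, 2, 0, 4); releases (2, 3, 0, 0), pool now (6, 5, 0, 4)
  proc-F: need (6, 2, 0, 4) fits (6, 5, 0, 4); releases (2, 0, 1, 3), pool now (8, 5, 1, 7)
  proc-A: need (7, 0, 0, 3) fits (8, 5, 1, 7); releases (2, 2, 0, 3), pool now (10, 7, 1, 10)


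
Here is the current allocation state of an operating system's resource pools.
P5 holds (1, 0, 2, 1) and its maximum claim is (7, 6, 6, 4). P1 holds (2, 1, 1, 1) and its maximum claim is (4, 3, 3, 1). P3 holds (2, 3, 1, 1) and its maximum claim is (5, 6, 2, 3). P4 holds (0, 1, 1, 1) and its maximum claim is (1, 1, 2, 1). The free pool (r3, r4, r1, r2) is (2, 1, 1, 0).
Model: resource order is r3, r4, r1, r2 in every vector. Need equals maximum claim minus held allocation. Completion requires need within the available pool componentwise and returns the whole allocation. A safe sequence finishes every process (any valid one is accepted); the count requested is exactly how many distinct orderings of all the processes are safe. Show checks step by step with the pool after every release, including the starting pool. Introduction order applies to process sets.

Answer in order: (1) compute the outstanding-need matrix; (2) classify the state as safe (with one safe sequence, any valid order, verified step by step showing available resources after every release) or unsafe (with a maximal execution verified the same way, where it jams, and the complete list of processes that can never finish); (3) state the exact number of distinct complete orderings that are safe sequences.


(1) Need matrix, components ordered r3, r4, r1, r2:
  P5: (6, 6, 4, 3)
  P1: (2, 2, 2, 0)
  P3: (3, 3, 1, 2)
  P4: (1, 0, 1, 0)
(2) SAFE, for example via the order P4, P1, P3, P5.
Key observation: the first exact fit in this order is P4 — it needs (1, 0, 1, 0) with (2, 1, 1, 0) free, meeting a requested resource to the last unit.
Step-by-step check:
  pool = (2, 1, 1, 0)
  P4 needs (1, 0, 1, 0) <= (2, 1, 1, 0) -> finishes; pool += (0, 1, 1, 1) = (2, 2, 2, 1)
  P1 needs (2, 2, 2, 0) <= (2, 2, 2, 1) -> finishes; pool += (2, 1, 1, 1) = (4, 3, 3, 2)
  P3 needs (3, 3, 1, 2) <= (4, 3, 3, 2) -> finishes; pool += (2, 3, 1, 1) = (6, 6, 4, 3)
  P5 needs (6, 6, 4, 3) <= (6, 6, 4, 3) -> finishes; pool += (1, 0, 2, 1) = (7, 6, 6, 4)
(3) The exact count: 1 of the possible complete orderings is a safe sequence.


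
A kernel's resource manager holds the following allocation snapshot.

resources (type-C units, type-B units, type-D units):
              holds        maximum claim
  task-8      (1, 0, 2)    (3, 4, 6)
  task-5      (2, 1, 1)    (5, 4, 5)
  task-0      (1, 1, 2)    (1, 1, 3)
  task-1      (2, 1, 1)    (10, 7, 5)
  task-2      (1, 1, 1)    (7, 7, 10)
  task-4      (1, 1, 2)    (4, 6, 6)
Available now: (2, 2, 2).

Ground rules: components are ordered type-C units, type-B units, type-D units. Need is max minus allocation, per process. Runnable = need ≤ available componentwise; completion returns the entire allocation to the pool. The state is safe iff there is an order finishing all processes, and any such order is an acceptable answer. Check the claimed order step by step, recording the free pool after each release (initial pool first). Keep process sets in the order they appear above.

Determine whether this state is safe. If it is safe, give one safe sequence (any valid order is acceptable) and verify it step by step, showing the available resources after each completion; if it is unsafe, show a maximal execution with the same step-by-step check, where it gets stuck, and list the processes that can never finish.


UNSAFE.
Key observation: task-0, task-5, task-8 can finish, but then (6, 4, 7) is all there is, and the blocked group's type-B units demands exceed it.
A maximal execution: task-0, task-5, task-8 — then nothing else fits. Step-by-step check:
  pool = (2, 2, 2)
  run task-0 (needs (0, 0, 1), free (2, 2, 2)); after release of (1, 1, 2) the pool is (3, 3, 4)
  run task-5 (needs (3, 3, 4), free (3, 3, 4)); after release of (2, 1, 1) the pool is (5, 4, 5)
  run task-8 (needs (2, 4, 4), free (5, 4, 5)); after release of (1, 0, 2) the pool is (6, 4, 7)
  blocked: task-1 wants (8, 6, 4), pool (6, 4, 7) — not enough type-C units and type-B units
  blocked: task-2 wants (6, 6, 9), pool (6, 4, 7) — not enough type-B units and type-D units
  blocked: task-4 wants (3, 5, 4), pool (6, 4, 7) — not enough type-B units
Permanently blocked: task-1, task-2 and task-4.


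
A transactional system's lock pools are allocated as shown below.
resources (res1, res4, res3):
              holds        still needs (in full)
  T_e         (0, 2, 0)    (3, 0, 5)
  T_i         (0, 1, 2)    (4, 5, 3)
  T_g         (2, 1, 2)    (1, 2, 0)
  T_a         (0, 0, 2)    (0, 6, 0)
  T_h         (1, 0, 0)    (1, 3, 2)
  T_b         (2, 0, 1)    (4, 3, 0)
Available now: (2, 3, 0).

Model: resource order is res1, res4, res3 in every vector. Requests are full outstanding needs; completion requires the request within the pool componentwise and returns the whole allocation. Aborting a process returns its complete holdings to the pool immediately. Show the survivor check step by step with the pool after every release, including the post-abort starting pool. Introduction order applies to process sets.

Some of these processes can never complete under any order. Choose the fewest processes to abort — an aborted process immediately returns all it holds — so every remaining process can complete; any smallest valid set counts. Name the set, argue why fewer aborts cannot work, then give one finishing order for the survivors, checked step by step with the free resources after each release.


Minimum abort set: T_a.
Key observation: the deadlocked T_e becomes finishable only because T_a released (0, 0, 2); it completes at step 4 below.
No smaller set exists: with zero aborts the deadlock remains.
The survivors complete as T_h, T_g, T_b, T_e, T_i. Verifying each step (starting from the post-abort pool):
  pool = (2, 3, 2)
  T_h needs (1, 3, 2) <= (2, 3, 2) -> finishes; pool += (1, 0, 0) = (3, 3, 2)
  T_g needs (1, 2, 0) <= (3, 3, 2) -> finishes; pool += (2, 1, 2) = (5, 4, 4)
  T_b needs (4, 3, 0) <= (5, 4, 4) -> finishes; pool += (2, 0, 1) = (7, 4, 5)
  T_e needs (3, 0, 5) <= (7, 4, 5) -> finishes; pool += (0, 2, 0) = (7, 6, 5)
  T_i needs (4, 5, 3) <= (7, 6, 5) -> finishes; pool += (0, 1, 2) = (7, 7, 7)


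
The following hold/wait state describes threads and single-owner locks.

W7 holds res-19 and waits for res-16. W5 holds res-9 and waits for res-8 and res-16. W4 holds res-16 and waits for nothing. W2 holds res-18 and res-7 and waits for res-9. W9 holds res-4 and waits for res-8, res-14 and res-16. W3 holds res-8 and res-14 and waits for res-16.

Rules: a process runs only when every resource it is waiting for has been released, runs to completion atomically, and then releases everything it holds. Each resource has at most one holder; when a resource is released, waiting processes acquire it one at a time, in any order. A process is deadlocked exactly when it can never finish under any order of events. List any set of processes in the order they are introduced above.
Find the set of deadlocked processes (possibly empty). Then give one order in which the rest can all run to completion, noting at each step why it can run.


Nothing here is deadlocked.
Key observation: although several processes wait, no cycle exists — each chain bottoms out at a free runner.
A valid finishing order for the others: W4, W3, W9, W7, W5, W2.
Step-by-step check:
  W4: no waits; runs immediately, freeing res-16
  run W3 (all its waits — res-16 — are resolved); releases res-8 and res-14
  run W9 (all its waits — res-8, res-14 and res-16 — are resolved); releases res-4
  run W7 (all its waits — res-16 — are resolved); releases res-19
  run W5 (all its waits — res-8 and res-16 — are resolved); releases res-9
  run W2 (all its waits — res-9 — are resolved); releases res-18 and res-7


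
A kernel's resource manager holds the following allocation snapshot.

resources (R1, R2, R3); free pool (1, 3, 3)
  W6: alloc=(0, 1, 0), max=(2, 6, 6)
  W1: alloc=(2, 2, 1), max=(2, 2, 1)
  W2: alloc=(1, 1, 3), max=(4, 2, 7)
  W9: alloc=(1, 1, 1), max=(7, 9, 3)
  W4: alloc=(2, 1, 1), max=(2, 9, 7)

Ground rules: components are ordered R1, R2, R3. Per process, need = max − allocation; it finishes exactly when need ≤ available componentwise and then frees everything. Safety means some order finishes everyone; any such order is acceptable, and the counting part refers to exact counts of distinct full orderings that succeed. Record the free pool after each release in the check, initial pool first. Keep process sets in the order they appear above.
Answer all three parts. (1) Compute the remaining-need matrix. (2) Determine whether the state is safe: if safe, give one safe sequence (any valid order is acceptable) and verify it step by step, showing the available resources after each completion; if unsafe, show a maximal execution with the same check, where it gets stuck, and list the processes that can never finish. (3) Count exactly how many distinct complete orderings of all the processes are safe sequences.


(1) Outstanding need per process (order R1, R2, R3):
  W6: (2, 5, 6)
  W1: (0, 0, 0)
  W2: (3, 1, 4)
  W9: (6, 8, 2)
  W4: (0, 8, 6)
(2) UNSAFE — no complete ordering exists.
Key observation: the wall is R2: completing W1, W2, W6 brings the pool only to (4, 7, 7), and all the rest need more.
Going as far as possible: W1, W2, W6; after that, nothing fits. Walking it through:
  pool = (1, 3, 3)
  W1: need (0, 0, 0) fits (1, 3, 3); releases (2, 2, 1), pool now (3, 5, 4)
  W2: need (3, 1, 4) fits (3, 5, 4); releases (1, 1, 3), pool now (4, 6, 7)
  W6: need (2, 5, 6) fits (4, 6, 7); releases (0, 1, 0), pool now (4, 7, 7)
  W9 cannot run: need (6, 8, 2) vs free (4, 7, 7) (insufficient R1 and R2)
  W4 cannot run: need (0, 8, 6) vs free (4, 7, 7) (insufficient R2)
Permanently blocked: W9 and W4.
(3) The exact count: 0 of the possible complete orderings are safe sequences.


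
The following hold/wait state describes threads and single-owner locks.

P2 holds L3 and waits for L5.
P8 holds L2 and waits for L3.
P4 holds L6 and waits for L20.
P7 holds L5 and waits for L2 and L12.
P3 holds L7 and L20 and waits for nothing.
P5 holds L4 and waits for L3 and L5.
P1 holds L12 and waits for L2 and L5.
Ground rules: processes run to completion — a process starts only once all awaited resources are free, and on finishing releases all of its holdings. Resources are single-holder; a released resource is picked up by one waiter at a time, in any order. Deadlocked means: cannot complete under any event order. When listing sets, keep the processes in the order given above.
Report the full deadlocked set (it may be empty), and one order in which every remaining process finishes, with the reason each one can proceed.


The deadlocked set is P2, P8, P7, P5 and P1.
Key observation: the waits loop around P2 -> P7 -> P8 -> P2 with no way out; P1 is caught in further circular waits and P5 waits into the deadlock from upstream.
The rest can finish in the order P3, P4.
Step-by-step check:
  P3 waits on nothing -> runs at once and releases L7 and L20
  run P4 (all its waits — L20 — are resolved); releases L6


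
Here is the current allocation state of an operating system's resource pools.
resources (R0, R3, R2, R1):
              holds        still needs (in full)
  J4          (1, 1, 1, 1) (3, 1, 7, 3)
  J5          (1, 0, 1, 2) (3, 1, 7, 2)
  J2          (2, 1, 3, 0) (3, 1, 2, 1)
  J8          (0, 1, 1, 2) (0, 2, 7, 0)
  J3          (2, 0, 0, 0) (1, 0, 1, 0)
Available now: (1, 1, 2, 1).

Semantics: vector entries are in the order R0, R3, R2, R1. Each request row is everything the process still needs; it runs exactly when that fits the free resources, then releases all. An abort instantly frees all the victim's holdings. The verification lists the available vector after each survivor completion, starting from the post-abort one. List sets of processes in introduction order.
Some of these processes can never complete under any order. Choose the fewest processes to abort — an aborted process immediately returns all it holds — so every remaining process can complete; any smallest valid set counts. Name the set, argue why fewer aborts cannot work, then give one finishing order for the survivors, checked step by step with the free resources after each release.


Minimum abort set: J4 and J5.
Key observation: the deadlocked J8 becomes finishable only because J4 and J5 released (2, 1, 2, 3); it completes at step 3 below.
No one abort is enough; case by case: J4 alone leaves J5 blocked (short on R2); J5 alone leaves J4 blocked (short on R2); J2 alone leaves J4 blocked (short on R2 and R1); J8 alone leaves J4 blocked (short on R2); J3 alone leaves J4 blocked (short on R2 and R1).
One survivor order: J3, J2, J8. Check, step by step (post-abort pool first):
  pool = (3, 2, 4, 4)
  run J3 (needs (1, 0, 1, 0), free (3, 2, 4, 4)); after release of (2, 0, 0, 0) the pool is (5, 2, 4, 4)
  run J2 (needs (3, 1, 2, 1), free (5, 2, 4, 4)); after release of (2, 1, 3, 0) the pool is (7, 3, 7, 4)
  run J8 (needs (0, 2, 7, 0), free (7, 3, 7, 4)); after release of (0, 1, 1, 2) the pool is (7, 4, 8, 6)


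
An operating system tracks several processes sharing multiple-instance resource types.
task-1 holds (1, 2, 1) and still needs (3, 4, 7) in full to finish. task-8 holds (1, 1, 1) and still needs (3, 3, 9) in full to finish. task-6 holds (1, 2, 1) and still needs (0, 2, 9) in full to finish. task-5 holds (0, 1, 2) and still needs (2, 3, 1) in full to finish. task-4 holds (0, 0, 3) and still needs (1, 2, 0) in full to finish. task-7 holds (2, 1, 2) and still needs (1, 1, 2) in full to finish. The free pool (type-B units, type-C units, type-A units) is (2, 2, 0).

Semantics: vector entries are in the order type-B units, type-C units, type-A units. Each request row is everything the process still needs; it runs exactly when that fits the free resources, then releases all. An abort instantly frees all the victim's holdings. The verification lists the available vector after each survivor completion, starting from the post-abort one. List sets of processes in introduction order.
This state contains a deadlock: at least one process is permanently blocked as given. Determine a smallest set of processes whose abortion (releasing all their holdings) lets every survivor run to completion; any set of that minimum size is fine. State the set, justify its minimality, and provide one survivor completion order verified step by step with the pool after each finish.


The answer: abort task-6.
Key observation: task-8 had no path to completion before; after the abort of task-6 ((1, 2, 1) returned), step 5 is where it fits.
Minimality: the empty abort set fails — the state is deadlocked as it stands.
Survivors finish in the order: task-4, task-7, task-5, task-1, task-8. Walking it through (pool after the aborts first):
  pool = (3, 4, 1)
  run task-4 (needs (1, 2, 0), free (3, 4, 1)); after release of (0, 0, 3) the pool is (3, 4, 4)
  run task-7 (needs (1, 1, 2), free (3, 4, 4)); after release of (2, 1, 2) the pool is (5, 5, 6)
  run task-5 (needs (2, 3, 1), free (5, 5, 6)); after release of (0, 1, 2) the pool is (5, 6, 8)
  run task-1 (needs (3, 4, 7), free (5, 6, 8)); after release of (1, 2, 1) the pool is (6, 8, 9)
  run task-8 (needs (3, 3, 9), free (6, 8, 9)); after release of (1, 1, 1) the pool is (7, 9, 10)


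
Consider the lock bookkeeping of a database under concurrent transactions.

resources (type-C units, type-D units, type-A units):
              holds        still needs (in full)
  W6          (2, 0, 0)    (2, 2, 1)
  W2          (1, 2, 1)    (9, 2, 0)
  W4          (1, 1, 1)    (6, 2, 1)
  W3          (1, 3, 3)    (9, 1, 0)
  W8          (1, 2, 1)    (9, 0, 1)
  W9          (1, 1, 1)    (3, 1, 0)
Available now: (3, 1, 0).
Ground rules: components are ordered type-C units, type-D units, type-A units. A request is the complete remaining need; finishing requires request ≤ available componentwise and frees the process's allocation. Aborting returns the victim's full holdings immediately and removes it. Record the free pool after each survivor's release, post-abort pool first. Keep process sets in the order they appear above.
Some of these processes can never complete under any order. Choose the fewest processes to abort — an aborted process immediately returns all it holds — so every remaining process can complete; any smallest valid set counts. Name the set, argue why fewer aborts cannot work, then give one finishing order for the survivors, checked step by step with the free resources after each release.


Minimum abort set: W2 and W8.
Key observation: W3 could never have finished before the abort; with (2, 4, 2) returned by W2 and W8, it fits at step 4.
Why nothing smaller works — every single abort fails: W6 alone leaves W2 blocked (short on type-C units); W2 alone leaves W3 blocked (short on type-C units); W4 alone leaves W2 blocked (short on type-C units); W3 alone leaves W2 blocked (short on type-C units); W8 alone leaves W2 blocked (short on type-C units); W9 alone leaves W2 blocked (short on type-C units).
The survivors complete as W9, W4, W6, W3. Verifying each step (starting from the post-abort pool):
  pool = (5, 5, 2)
  W9: need (3, 1, 0) fits (5, 5, 2); releases (1, 1, 1), pool now (6, 6, 3)
  W4: need (6, 2, 1) fits (6, 6, 3); releases (1, 1, 1), pool now (7, 7, 4)
  W6: need (2, 2, 1) fits (7, 7, 4); releases (2, 0, 0), pool now (9, 7, 4)
  W3: need (9, 1, 0) fits (9, 7, 4); releases (1, 3, 3), pool now (10, 10, 7)


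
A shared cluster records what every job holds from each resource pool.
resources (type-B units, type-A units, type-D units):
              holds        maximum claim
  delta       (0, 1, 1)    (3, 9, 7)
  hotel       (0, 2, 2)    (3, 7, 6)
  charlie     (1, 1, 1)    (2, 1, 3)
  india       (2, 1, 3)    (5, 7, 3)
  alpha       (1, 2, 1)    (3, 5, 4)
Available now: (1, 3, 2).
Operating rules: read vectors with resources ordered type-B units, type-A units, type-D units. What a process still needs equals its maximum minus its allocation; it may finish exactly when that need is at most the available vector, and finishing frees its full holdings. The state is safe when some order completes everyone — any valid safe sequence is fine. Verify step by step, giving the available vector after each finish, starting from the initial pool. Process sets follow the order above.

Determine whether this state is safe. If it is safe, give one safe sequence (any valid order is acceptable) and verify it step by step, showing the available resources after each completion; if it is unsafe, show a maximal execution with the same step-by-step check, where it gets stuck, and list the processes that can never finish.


SAFE. One safe sequence: charlie, alpha, hotel, delta, india.
Key observation: charlie marks the first exact bind of the order: its need (1, 0, 2) fits the free (1, 3, 2) with zero slack on a requested resource.
Check, step by step:
  pool = (1, 3, 2)
  charlie: need (1, 0, 2) fits (1, 3, 2); releases (1, 1, 1), pool now (2, 4, 3)
  alpha: need (2, 3, 3) fits (2, 4, 3); releases (1, 2, 1), pool now (3, 6, 4)
  hotel: need (3, 5, 4) fits (3, 6, 4); releases (0, 2, 2), pool now (3, 8, 6)
  delta: need (3, 8, 6) fits (3, 8, 6); releases (0, 1, 1), pool now (3, 9, 7)
  india: need (3, 6, 0) fits (3, 9, 7); releases (2, 1, 3), pool now (5, 10, 10)


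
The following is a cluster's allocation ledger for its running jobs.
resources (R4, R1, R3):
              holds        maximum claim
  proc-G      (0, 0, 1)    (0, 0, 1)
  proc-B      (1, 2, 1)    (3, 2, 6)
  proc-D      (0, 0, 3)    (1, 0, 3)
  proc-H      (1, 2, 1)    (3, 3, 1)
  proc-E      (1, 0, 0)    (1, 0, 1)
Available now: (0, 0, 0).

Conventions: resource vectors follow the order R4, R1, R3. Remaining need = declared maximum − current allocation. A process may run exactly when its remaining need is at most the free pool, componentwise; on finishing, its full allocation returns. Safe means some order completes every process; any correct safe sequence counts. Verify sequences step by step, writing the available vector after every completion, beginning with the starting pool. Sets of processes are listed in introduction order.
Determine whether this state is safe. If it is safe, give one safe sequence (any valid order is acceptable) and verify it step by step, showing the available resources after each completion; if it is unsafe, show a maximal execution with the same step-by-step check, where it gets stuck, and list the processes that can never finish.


The state is UNSAFE.
Key observation: after proc-G, proc-E, proc-D complete, (1, 0, 4) is the best the pool ever gets, yet each leftover process wants more R4.
Going as far as possible: proc-G, proc-E, proc-D; after that, nothing fits. Step-by-step check:
  pool = (0, 0, 0)
  run proc-G (needs (0, 0, 0), free (0, 0, 0)); after release of (0, 0, 1) the pool is (0, 0, 1)
  run proc-E (needs (0, 0, 1), free (0, 0, 1)); after release of (1, 0, 0) the pool is (1, 0, 1)
  run proc-D (needs (1, 0, 0), free (1, 0, 1)); after release of (0, 0, 3) the pool is (1, 0, 4)
  proc-B cannot run: need (2, 0, 5) vs free (1, 0, 4) (insufficient R4 and R3)
  proc-H cannot run: need (2, 1, 0) vs free (1, 0, 4) (insufficient R4 and R1)
Never able to finish: proc-B and proc-H.


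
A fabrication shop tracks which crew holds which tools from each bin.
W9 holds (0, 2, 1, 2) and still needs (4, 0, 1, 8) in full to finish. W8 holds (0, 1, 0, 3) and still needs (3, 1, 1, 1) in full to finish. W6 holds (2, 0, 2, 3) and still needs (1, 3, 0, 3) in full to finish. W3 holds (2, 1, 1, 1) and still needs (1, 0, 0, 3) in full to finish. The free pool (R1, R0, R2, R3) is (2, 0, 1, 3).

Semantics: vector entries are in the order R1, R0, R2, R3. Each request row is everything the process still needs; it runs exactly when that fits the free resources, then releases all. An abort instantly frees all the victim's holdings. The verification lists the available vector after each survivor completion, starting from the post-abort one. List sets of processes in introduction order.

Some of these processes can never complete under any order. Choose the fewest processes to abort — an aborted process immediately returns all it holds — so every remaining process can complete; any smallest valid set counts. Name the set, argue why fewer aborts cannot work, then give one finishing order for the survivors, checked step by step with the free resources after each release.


The answer: abort W6.
Key observation: aborting W6 returns (2, 0, 2, 3), and W9 — hopeless before — runs at step 3 with the returned capacity in the pool.
Minimality: the empty abort set fails — the state is deadlocked as it stands.
One survivor order: W3, W8, W9. Walking it through (post-abort pool first):
  pool = (4, 0, 3, 6)
  W3: need (1, 0, 0, 3) fits (4, 0, 3, 6); releases (2, 1, 1, 1), pool now (6, 1, 4, 7)
  W8: need (3, 1, 1, 1) fits (6, 1, 4, 7); releases (0, 1, 0, 3), pool now (6, 2, 4, 10)
  W9: need (4, 0, 1, 8) fits (6, 2, 4, 10); releases (0, 2, 1, 2), pool now (6, 4, 5, 12)


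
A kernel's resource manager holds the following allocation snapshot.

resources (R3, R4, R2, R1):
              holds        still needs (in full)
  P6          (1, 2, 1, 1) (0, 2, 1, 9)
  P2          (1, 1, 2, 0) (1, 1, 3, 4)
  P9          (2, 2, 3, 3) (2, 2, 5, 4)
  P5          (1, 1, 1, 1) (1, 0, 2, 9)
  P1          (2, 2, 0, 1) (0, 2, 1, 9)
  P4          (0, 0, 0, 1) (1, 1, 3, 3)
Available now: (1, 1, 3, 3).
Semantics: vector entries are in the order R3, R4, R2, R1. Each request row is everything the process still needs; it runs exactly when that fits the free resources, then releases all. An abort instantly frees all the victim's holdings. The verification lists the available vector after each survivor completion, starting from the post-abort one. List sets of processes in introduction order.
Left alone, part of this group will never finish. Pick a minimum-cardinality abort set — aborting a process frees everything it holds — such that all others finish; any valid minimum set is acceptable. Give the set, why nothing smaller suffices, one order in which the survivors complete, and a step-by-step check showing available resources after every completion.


The answer: abort P5 and P1.
Key observation: P6 had no path to completion before; after the abort of P5 and P1 ((3, 3, 1, 2) returned), step 4 is where it fits.
No one abort is enough; case by case: P6 alone leaves P5 blocked (short on R1); P2 alone leaves P6 blocked (short on R1); P9 alone leaves P6 blocked (short on R1); P5 alone leaves P6 blocked (short on R1); P1 alone leaves P6 blocked (short on R1); P4 alone leaves P6 blocked (short on R1).
The survivors complete as P4, P2, P9, P6. Walking it through (starting from the post-abort pool):
  pool = (4, 4, 4, 5)
  P4: need (1, 1, 3, 3) fits (4, 4, 4, 5); releases (0, 0, 0, 1), pool now (4, 4, 4, 6)
  P2: need (1, 1, 3, 4) fits (4, 4, 4, 6); releases (1, 1, 2, 0), pool now (5, 5, 6, 6)
  P9: need (2, 2, 5, 4) fits (5, 5, 6, 6); releases (2, 2, 3, 3), pool now (7, 7, 9, 9)
  P6: need (0, 2, 1, 9) fits (7, 7, 9, 9); releases (1, 2, 1, 1), pool now (8, 9, 10, 10)


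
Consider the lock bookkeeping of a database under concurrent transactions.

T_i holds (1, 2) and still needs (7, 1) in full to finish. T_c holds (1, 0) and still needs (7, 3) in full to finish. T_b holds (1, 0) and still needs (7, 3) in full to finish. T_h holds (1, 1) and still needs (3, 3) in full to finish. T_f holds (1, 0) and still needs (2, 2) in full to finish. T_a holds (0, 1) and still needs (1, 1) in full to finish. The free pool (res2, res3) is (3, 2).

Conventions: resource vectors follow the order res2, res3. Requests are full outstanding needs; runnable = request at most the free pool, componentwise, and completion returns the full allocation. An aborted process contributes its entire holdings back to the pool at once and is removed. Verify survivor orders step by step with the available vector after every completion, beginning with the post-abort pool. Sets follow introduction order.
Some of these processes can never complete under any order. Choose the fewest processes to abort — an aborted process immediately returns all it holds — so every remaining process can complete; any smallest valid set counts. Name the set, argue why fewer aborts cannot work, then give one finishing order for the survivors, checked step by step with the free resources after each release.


Abort T_i and T_c.
Key observation: T_b could never have finished before the abort; with (2, 2) returned by T_i and T_c, it fits at step 4.
Why nothing smaller works — every single abort fails: T_i alone leaves T_c blocked (short on res2); T_c alone leaves T_i blocked (short on res2); T_b alone leaves T_i blocked (short on res2); T_h alone leaves T_i blocked (short on res2); T_f alone leaves T_i blocked (short on res2); T_a alone leaves T_i blocked (short on res2).
One survivor order: T_h, T_f, T_a, T_b. Verifying each step (post-abort pool first):
  pool = (5, 4)
  run T_h (needs (3, 3), free (5, 4)); after release of (1, 1) the pool is (6, 5)
  run T_f (needs (2, 2), free (6, 5)); after release of (1, 0) the pool is (7, 5)
  run T_a (needs (1, 1), free (7, 5)); after release of (0, 1) the pool is (7, 6)
  run T_b (needs (7, 3), free (7, 6)); after release of (1, 0) the pool is (8, 6)


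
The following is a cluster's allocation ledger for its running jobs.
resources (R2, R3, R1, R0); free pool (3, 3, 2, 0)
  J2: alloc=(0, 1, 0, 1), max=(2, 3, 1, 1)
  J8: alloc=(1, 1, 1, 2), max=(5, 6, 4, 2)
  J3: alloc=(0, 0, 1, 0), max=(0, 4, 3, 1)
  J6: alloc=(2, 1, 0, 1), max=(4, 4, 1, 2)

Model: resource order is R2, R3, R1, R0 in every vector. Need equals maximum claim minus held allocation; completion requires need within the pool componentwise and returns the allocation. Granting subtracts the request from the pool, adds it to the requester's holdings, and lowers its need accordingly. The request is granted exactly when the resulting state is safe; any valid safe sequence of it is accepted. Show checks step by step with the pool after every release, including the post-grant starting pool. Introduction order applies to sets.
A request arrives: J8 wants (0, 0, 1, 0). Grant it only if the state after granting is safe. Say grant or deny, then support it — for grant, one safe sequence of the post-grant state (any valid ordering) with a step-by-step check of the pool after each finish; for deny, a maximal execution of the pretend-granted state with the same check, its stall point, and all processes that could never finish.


DENY: after the grant no complete ordering would exist.
Key observation: once J2, J6 finish, the pool peaks at (5, 5, 1, 2) — and every remaining process still needs more R1 than that.
Pretend the grant happened; the run J2, J6 goes as far as possible. Step-by-step check:
  pool = (3, 3, 1, 0)
  run J2 (needs (2, 2, 1, 0), free (3, 3, 1, 0)); after release of (0, 1, 0, 1) the pool is (3, 4, 1, 1)
  run J6 (needs (2, 3, 1, 1), free (3, 4, 1, 1)); after release of (2, 1, 0, 1) the pool is (5, 5, 1, 2)
  blocked: J8 wants (4, 5, 2, 0), pool (5, 5, 1, 2) — not enough R1
  blocked: J3 wants (0, 4, 2, 1), pool (5, 5, 1, 2) — not enough R1
Processes that could never finish after the grant: J8 and J3.


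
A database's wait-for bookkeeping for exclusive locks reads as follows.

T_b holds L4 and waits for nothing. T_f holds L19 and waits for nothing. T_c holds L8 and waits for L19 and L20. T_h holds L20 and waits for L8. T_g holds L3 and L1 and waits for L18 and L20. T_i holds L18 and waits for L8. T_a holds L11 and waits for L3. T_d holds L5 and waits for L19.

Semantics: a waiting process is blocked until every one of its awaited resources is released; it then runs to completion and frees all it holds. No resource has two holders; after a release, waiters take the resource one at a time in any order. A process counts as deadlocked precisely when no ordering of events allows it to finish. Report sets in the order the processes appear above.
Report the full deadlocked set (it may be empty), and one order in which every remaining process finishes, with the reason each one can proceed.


The deadlocked set is T_c, T_h, T_g, T_i and T_a.
Key observation: along T_c -> T_h -> T_c, each member waits on what the next one holds — a deadlock; T_g, T_i and T_a wait into the deadlock from upstream.
The rest can finish in the order T_b, T_f, T_d.
Verifying each step:
  T_b: no waits; runs immediately, freeing L4
  T_f: no waits; runs immediately, freeing L19
  T_d: everything it awaited (L19) is free; runs, freeing L5


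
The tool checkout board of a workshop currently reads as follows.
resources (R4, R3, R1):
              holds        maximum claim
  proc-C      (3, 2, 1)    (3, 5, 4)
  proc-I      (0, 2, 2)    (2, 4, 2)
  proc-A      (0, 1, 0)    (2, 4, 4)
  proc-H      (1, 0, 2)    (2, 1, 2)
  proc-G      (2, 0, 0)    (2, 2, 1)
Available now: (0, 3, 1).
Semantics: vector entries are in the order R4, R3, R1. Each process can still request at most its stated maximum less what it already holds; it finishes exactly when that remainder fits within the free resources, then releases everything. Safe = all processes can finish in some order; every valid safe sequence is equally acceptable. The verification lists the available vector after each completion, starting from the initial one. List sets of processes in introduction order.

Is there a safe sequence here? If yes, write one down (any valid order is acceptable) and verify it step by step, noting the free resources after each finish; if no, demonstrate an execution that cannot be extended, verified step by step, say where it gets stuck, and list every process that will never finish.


SAFE, for example via the order proc-G, proc-I, proc-H, proc-C, proc-A.
Key observation: proc-G marks the first exact bind of the order: its need (0, 2, 1) fits the free (0, 3, 1) with zero slack on a requested resource.
Walking it through:
  pool = (0, 3, 1)
  run proc-G (needs (0, 2, 1), free (0, 3, 1)); after release of (2, 0, 0) the pool is (2, 3, 1)
  run proc-I (needs (2, 2, 0), free (2, 3, 1)); after release of (0, 2, 2) the pool is (2, 5, 3)
  run proc-H (needs (1, 1, 0), free (2, 5, 3)); after release of (1, 0, 2) the pool is (3, 5, 5)
  run proc-C (needs (0, 3, 3), free (3, 5, 5)); after release of (3, 2, 1) the pool is (6, 7, 6)
  run proc-A (needs (2, 3, 4), free (6, 7, 6)); after release of (0, 1, 0) the pool is (6, 8, 6)


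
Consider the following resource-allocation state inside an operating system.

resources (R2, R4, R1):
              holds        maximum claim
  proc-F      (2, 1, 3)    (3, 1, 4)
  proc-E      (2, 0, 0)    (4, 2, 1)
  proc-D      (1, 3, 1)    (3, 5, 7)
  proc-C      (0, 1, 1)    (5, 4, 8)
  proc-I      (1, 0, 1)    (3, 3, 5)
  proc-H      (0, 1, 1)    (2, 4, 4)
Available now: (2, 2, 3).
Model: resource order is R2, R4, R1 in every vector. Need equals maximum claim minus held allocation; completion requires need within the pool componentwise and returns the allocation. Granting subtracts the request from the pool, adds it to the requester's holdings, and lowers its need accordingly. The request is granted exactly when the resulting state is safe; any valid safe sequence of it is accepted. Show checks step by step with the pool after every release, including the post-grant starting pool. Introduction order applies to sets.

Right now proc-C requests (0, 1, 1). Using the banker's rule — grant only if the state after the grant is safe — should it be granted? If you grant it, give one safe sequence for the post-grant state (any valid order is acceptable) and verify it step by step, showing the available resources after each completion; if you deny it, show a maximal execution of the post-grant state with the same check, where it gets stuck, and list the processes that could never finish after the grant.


DENY: after the grant no complete ordering would exist.
Key observation: after proc-F, proc-E the pool peaks at (6, 2, 5), and each blocked process is short somewhere: proc-D on R1; proc-C on R1; proc-I on R4; proc-H on R4.
After a pretend grant, a maximal execution: proc-F, proc-E — then nothing else fits. Step-by-step check:
  pool = (2, 1, 2)
  run proc-F (needs (1, 0, 1), free (2, 1, 2)); after release of (2, 1, 3) the pool is (4, 2, 5)
  run proc-E (needs (2, 2, 1), free (4, 2, 5)); after release of (2, 0, 0) the pool is (6, 2, 5)
  proc-D cannot run: need (2, 2, 6) vs free (6, 2, 5) (insufficient R1)
  proc-C cannot run: need (5, 2, 6) vs free (6, 2, 5) (insufficient R1)
  proc-I cannot run: need (2, 3, 4) vs free (6, 2, 5) (insufficient R4)
  proc-H cannot run: need (2, 3, 3) vs free (6, 2, 5) (insufficient R4)
Processes that could never finish after the grant: proc-D, proc-C, proc-I and proc-H.
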